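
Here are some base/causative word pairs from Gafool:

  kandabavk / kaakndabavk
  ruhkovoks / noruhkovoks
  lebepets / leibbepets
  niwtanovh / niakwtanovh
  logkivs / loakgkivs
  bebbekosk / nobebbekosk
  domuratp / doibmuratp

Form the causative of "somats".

logkivs and lebepets both end in -s yet inflect differently (loakgkivs, leibbepets), so the final letter is not what conditions the rule; the second-to-last letter is.
"somats" has second-to-last letter 't'. The stems whose second-to-last letter is 't' (domuratp → doibmuratp, lebepets → leibbepets) insert -ib- after the first vowel.
The other patterns: stems whose second-to-last letter is 'v' insert -ak- after the first vowel; stems whose second-to-last letter is 'k' or 's' add the prefix no-.
So somats → soibmats.

soibmats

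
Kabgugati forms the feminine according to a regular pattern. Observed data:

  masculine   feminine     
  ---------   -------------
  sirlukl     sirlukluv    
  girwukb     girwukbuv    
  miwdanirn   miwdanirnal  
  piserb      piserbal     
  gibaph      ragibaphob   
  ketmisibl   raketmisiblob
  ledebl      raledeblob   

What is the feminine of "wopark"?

"wopark" has second-to-last letter 'r'. The stems whose second-to-last letter is 'r' (miwdanirn → miwdanirnal, piserb → piserbal) add -al.
The other patterns: stems whose second-to-last letter is 'k' add -uv; stems whose second-to-last letter is 'b' or 'p' add ra- … -ob around the stem.
So wopark → woparkal.

woparkal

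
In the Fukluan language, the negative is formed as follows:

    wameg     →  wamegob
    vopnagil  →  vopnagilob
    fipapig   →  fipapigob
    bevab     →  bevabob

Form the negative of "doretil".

doretilob

Every pair shown (wameg → wamegob, vopnagil → vopnagilob, fipapig → fipapigob, …) follows the same rule: add -ob.
So doretil → doretilob.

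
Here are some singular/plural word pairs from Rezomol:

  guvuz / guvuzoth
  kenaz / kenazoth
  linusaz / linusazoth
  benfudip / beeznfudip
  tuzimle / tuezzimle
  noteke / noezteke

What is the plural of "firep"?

fiezrep

linusaz and benfudip both have 3 vowels yet inflect differently (linusazoth, beeznfudip), so the number of vowels is not what conditions the rule; the final letter is.
"firep" ends in -p. The one such stem in the data (benfudip → beeznfudip) inserts -ez- after the first vowel (as do tuzimle, noteke), so the same rule applies.
So firep → fiezrep.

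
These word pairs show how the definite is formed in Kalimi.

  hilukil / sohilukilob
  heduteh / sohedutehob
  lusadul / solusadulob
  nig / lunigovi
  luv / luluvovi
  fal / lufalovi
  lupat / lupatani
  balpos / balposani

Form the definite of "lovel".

fal and lusadul both end in -l yet inflect differently (lufalovi, solusadulob), so the final letter is not what conditions the rule; the number of vowels is.
"lovel" has 2 vowels. The stems with 2 vowels (lupat → lupatani, balpos → balposani) add -ani.
The other patterns: stems with 1 vowel add lu- … -ovi around the stem; stems with 3 vowels add so- … -ob around the stem.
So lovel → lovelani.

lovelani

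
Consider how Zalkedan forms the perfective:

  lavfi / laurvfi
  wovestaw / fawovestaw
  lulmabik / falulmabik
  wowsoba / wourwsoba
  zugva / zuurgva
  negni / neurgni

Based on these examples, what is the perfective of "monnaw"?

lulmabik and negni both have last vowel 'i' yet inflect differently (falulmabik, neurgni), so the last vowel is not what conditions the rule; whether the stem ends in a vowel or a consonant is.
"monnaw" ends in a consonant. The stems ending in a consonant (wovestaw → fawovestaw, lulmabik → falulmabik) add the prefix fa-.
The other pattern: stems ending in a vowel insert -ur- after the first vowel.
So monnaw → famonnaw.

famonnaw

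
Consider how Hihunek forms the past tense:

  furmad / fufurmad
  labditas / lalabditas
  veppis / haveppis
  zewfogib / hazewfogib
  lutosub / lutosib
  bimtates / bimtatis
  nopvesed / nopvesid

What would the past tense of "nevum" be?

nevim

labditas and veppis both end in -s yet inflect differently (lalabditas, haveppis), so the final letter is not what conditions the rule; the last vowel is.
"nevum" has last vowel 'u'. The one such stem in the data (lutosub → lutosib) changes the last vowel to 'i' (as do bimtates, nopvesed), so the same rule applies.
The other patterns: stems whose last vowel is 'a' repeat the first consonant+vowel as a prefix; stems whose last vowel is 'i' add the prefix ha-.
So nevum → nevim.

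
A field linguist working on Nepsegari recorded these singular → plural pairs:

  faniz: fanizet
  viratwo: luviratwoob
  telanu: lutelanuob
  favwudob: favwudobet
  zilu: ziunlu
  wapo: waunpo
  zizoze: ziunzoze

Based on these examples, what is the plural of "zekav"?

telanu and zilu both end in -u yet inflect differently (lutelanuob, ziunlu), so the final letter is not what conditions the rule; the first letter is.
"zekav" begins with z-. The stems beginning with z- (zilu → ziunlu, zizoze → ziunzoze) insert -un- after the first vowel.
So zekav → zeunkav.

zeunkav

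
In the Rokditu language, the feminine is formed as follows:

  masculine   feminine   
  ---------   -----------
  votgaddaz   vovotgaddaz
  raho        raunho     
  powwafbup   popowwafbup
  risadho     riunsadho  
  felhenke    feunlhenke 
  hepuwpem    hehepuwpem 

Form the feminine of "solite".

hepuwpem and felhenke both have last vowel 'e' yet inflect differently (hehepuwpem, feunlhenke), so the last vowel is not what conditions the rule; whether the stem ends in a vowel or a consonant is.
"solite" ends in a vowel. The stems ending in a vowel (felhenke → feunlhenke, risadho → riunsadho, raho → raunho) insert -un- after the first vowel.
So solite → sounlite.

sounlite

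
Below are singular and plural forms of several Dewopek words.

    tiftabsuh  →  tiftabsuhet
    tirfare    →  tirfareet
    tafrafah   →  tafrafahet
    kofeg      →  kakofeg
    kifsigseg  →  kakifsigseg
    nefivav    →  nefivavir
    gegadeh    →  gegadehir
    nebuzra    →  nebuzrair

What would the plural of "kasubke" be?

"kasubke" begins with k-. The stems beginning with k- (kofeg → kakofeg, kifsigseg → kakifsigseg) add the prefix ka-.
So kasubke → kakasubke.

kakasubke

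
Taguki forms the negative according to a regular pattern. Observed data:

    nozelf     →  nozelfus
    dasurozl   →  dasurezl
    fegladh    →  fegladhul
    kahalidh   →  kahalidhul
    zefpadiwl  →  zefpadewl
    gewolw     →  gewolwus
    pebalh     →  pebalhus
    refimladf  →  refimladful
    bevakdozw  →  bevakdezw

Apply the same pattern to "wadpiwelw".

fegladh and pebalh both end in -h yet inflect differently (fegladhul, pebalhus), so the final letter is not what conditions the rule; the second-to-last letter is.
"wadpiwelw" has second-to-last letter 'l'. The stems whose second-to-last letter is 'l' (gewolw → gewolwus, pebalh → pebalhus, nozelf → nozelfus) add -us.
The other patterns: stems whose second-to-last letter is 'd' add -ul; stems whose second-to-last letter is 'w' or 'z' change the last vowel to 'e'.
So wadpiwelw → wadpiwelwus.

wadpiwelwus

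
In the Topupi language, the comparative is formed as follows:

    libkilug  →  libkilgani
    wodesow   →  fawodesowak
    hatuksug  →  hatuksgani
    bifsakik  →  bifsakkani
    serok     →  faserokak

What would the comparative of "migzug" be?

migzgani

serok and bifsakik both end in -k yet inflect differently (faserokak, bifsakkani), so the final letter is not what conditions the rule; the last vowel is.
"migzug" has last vowel 'u'. The stems whose last vowel is 'u' (hatuksug → hatuksgani, libkilug → libkilgani) delete the last vowel and add -ani.
So migzug → migzgani.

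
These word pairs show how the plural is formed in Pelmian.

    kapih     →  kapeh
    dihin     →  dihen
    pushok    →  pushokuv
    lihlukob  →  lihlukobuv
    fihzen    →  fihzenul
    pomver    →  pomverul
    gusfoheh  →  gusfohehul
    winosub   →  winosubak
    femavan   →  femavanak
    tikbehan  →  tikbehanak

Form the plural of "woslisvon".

woslisvonuv

dihin and fihzen both end in -n yet inflect differently (dihen, fihzenul), so the final letter is not what conditions the rule; the last vowel is.
"woslisvon" has last vowel 'o'. The stems whose last vowel is 'o' (pushok → pushokuv, lihlukob → lihlukobuv) add -uv.
The other patterns: stems whose last vowel is 'i' change the last vowel to 'e'; stems whose last vowel is 'e' add -ul; stems whose last vowel is 'a' or 'u' add -ak.
So woslisvon → woslisvonuv.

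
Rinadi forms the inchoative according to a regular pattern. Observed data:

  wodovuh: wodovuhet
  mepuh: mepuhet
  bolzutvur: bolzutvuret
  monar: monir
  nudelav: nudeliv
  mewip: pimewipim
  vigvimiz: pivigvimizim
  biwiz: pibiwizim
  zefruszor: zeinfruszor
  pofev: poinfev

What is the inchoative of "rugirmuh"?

bolzutvur and monar both end in -r yet inflect differently (bolzutvuret, monir), so the final letter is not what conditions the rule; the last vowel is.
"rugirmuh" has last vowel 'u'. The stems whose last vowel is 'u' (wodovuh → wodovuhet, mepuh → mepuhet, bolzutvur → bolzutvuret) add -et.
The other patterns: stems whose last vowel is 'a' change the last vowel to 'i'; stems whose last vowel is 'i' add pi- … -im around the stem; stems whose last vowel is 'e' or 'o' insert -in- after the first vowel.
So rugirmuh → rugirmuhet.

rugirmuhet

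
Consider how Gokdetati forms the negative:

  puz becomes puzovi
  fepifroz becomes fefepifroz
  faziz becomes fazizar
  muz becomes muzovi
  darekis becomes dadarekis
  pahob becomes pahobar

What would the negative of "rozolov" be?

rorozolov

"rozolov" has 3 vowels. The stems with 3 vowels (fepifroz → fefepifroz, darekis → dadarekis) repeat the first consonant+vowel as a prefix.
The other patterns: stems with 1 vowel add -ovi; stems with 2 vowels add -ar.
So rozolov → rorozolov.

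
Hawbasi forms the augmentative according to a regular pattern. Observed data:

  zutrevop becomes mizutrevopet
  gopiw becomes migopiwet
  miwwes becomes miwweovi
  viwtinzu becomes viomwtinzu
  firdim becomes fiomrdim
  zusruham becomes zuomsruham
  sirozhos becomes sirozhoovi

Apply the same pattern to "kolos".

koloovi

firdim and gopiw both have last vowel 'i' yet inflect differently (fiomrdim, migopiwet), so the last vowel is not what conditions the rule; the final letter is.
"kolos" ends in -s. The stems ending in -s (miwwes → miwweovi, sirozhos → sirozhoovi) drop the final letter and add -ovi.
The other patterns: stems ending in -m or -u insert -om- after the first vowel; stems ending in -p or -w add mi- … -et around the stem.
So kolos → koloovi.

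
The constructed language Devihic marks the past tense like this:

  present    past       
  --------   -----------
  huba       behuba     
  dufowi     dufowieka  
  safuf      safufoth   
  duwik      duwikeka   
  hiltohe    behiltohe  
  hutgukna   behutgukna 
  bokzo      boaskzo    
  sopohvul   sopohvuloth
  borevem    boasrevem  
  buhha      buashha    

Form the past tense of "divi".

hutgukna and buhha both end in -a yet inflect differently (behutgukna, buashha), so the final letter is not what conditions the rule; the first letter is.
"divi" begins with d-. The stems beginning with d- (dufowi → dufowieka, duwik → duwikeka) add -eka.
So divi → divieka.

divieka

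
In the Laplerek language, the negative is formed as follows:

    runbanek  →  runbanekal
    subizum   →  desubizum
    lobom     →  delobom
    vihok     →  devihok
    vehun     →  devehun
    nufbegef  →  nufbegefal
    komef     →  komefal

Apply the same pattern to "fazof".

defazof

runbanek and vihok both end in -k yet inflect differently (runbanekal, devihok), so the final letter is not what conditions the rule; the last vowel is.
"fazof" has last vowel 'o'. The stems whose last vowel is 'o' (lobom → delobom, vihok → devihok) add the prefix de-.
The other pattern: stems whose last vowel is 'e' add -al.
So fazof → defazof.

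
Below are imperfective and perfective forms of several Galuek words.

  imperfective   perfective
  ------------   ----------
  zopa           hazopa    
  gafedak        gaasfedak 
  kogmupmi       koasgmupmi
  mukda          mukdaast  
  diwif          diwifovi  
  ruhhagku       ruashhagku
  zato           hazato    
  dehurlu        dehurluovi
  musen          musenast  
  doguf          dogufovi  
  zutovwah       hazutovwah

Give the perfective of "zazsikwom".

zopa and mukda both end in -a yet inflect differently (hazopa, mukdaast), so the final letter is not what conditions the rule; the first letter is.
"zazsikwom" begins with z-. The stems beginning with z- (zopa → hazopa, zutovwah → hazutovwah, zato → hazato) add the prefix ha-.
So zazsikwom → hazazsikwom.

hazazsikwom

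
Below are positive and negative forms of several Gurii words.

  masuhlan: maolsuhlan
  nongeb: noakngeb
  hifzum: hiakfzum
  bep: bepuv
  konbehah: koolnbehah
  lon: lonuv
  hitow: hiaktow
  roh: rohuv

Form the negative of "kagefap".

roh and konbehah both end in -h yet inflect differently (rohuv, koolnbehah), so the final letter is not what conditions the rule; the number of vowels is.
"kagefap" has 3 vowels. The stems with 3 vowels (konbehah → koolnbehah, masuhlan → maolsuhlan) insert -ol- after the first vowel.
The other patterns: stems with 1 vowel add -uv; stems with 2 vowels insert -ak- after the first vowel.
So kagefap → kaolgefap.

kaolgefap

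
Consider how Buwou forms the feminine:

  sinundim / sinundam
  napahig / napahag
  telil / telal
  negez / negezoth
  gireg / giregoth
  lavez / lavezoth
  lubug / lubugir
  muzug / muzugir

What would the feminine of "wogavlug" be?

napahig and gireg both end in -g yet inflect differently (napahag, giregoth), so the final letter is not what conditions the rule; the last vowel is.
"wogavlug" has last vowel 'u'. The stems whose last vowel is 'u' (lubug → lubugir, muzug → muzugir) add -ir.
The other patterns: stems whose last vowel is 'i' change the last vowel to 'a'; stems whose last vowel is 'e' add -oth.
So wogavlug → wogavlugir.

wogavlugir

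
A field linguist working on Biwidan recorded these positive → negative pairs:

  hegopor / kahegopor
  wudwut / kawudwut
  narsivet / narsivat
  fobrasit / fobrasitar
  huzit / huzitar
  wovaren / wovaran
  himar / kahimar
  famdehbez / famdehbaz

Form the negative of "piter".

huzit and narsivet both end in -t yet inflect differently (huzitar, narsivat), so the final letter is not what conditions the rule; the last vowel is.
"piter" has last vowel 'e'. The stems whose last vowel is 'e' (famdehbez → famdehbaz, wovaren → wovaran, narsivet → narsivat) change the last vowel to 'a'.
So piter → pitar.

pitar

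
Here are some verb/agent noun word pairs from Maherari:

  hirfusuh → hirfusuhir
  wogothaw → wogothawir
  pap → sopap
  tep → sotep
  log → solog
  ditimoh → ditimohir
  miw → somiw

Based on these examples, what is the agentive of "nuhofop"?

nuhofopir

"nuhofop" has 3 vowels. The stems with 3 vowels (wogothaw → wogothawir, hirfusuh → hirfusuhir, ditimoh → ditimohir) add -ir.
The other pattern: stems with 1 vowel add the prefix so-.
So nuhofop → nuhofopir.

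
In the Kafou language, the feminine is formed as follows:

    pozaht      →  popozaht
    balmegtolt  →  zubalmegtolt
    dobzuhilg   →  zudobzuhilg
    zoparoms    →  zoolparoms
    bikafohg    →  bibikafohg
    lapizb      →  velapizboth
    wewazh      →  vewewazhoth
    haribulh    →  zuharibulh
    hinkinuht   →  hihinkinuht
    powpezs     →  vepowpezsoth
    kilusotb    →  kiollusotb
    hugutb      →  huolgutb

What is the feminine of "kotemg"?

"kotemg" has second-to-last letter 'm'. The one such stem in the data (zoparoms → zoolparoms) inserts -ol- after the first vowel (as do kilusotb, hugutb), so the same rule applies.
So kotemg → kooltemg.

kooltemg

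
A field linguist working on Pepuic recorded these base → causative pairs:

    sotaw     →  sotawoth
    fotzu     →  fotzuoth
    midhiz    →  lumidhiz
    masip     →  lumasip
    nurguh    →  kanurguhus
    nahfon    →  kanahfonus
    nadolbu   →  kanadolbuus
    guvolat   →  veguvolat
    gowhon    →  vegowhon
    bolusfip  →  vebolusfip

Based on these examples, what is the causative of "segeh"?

segehoth

fotzu and nadolbu both end in -u yet inflect differently (fotzuoth, kanadolbuus), so the final letter is not what conditions the rule; the first letter is.
"segeh" begins with s-. The one such stem in the data (sotaw → sotawoth) adds -oth, so the same rule applies.
The other patterns: stems beginning with m- add the prefix lu-; stems beginning with n- add ka- … -us around the stem; stems beginning with b- or g- add the prefix ve-.
So segeh → segehoth.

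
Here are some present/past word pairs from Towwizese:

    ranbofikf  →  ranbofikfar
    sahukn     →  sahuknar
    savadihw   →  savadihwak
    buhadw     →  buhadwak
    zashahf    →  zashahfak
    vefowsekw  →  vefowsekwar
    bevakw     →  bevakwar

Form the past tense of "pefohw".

vefowsekw and buhadw both end in -w yet inflect differently (vefowsekwar, buhadwak), so the final letter is not what conditions the rule; the second-to-last letter is.
"pefohw" has second-to-last letter 'h'. The stems whose second-to-last letter is 'h' (savadihw → savadihwak, zashahf → zashahfak) add -ak.
The other pattern: stems whose second-to-last letter is 'k' add -ar.
So pefohw → pefohwak.

pefohwak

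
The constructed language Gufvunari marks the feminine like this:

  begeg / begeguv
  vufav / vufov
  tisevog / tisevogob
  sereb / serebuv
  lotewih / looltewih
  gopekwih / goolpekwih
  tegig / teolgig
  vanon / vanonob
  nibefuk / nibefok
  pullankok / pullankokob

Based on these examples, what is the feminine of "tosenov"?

tosenovob

"tosenov" has last vowel 'o'. The stems whose last vowel is 'o' (vanon → vanonob, pullankok → pullankokob, tisevog → tisevogob) add -ob.
So tosenov → tosenovob.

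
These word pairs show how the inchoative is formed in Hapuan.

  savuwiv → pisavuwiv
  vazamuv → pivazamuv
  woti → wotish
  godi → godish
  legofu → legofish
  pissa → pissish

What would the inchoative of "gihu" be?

gihish

savuwiv and woti both have last vowel 'i' yet inflect differently (pisavuwiv, wotish), so the last vowel is not what conditions the rule; whether the stem ends in a vowel or a consonant is.
"gihu" ends in a vowel. The stems ending in a vowel (woti → wotish, godi → godish, legofu → legofish) drop the final letter and add -ish.
So gihu → gihish.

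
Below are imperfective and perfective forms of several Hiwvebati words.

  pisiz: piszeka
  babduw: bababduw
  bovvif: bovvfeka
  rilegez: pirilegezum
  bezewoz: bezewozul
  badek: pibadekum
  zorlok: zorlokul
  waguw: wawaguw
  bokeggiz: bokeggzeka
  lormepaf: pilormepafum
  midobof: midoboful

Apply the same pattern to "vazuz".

"vazuz" has last vowel 'u'. The stems whose last vowel is 'u' (waguw → wawaguw, babduw → bababduw) repeat the first consonant+vowel as a prefix.
So vazuz → vavazuz.

vavazuz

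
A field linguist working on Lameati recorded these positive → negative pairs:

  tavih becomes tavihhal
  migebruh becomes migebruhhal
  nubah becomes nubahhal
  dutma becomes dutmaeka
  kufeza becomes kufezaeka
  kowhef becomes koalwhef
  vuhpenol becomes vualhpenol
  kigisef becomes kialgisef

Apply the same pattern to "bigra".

"bigra" ends in -a. The stems ending in -a (dutma → dutmaeka, kufeza → kufezaeka) add -eka.
So bigra → bigraeka.

bigraeka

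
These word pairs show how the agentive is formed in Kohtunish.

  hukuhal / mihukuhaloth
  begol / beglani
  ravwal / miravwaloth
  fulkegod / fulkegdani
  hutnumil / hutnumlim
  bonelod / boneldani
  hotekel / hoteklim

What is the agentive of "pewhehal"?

mipewhehaloth

hutnumil and begol both end in -l yet inflect differently (hutnumlim, beglani), so the final letter is not what conditions the rule; the last vowel is.
"pewhehal" has last vowel 'a'. The stems whose last vowel is 'a' (ravwal → miravwaloth, hukuhal → mihukuhaloth) add mi- … -oth around the stem.
The other patterns: stems whose last vowel is 'e' or 'i' delete the last vowel and add -im; stems whose last vowel is 'o' delete the last vowel and add -ani.
So pewhehal → mipewhehaloth.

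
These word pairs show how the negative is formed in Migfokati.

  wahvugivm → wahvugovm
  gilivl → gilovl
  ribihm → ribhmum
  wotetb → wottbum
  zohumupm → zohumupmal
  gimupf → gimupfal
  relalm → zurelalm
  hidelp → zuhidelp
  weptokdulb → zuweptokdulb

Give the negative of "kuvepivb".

kuvepovb

wahvugivm and ribihm both end in -m yet inflect differently (wahvugovm, ribhmum), so the final letter is not what conditions the rule; the second-to-last letter is.
"kuvepivb" has second-to-last letter 'v'. The stems whose second-to-last letter is 'v' (wahvugivm → wahvugovm, gilivl → gilovl) change the last vowel to 'o'.
The other patterns: stems whose second-to-last letter is 'h' or 't' delete the last vowel and add -um; stems whose second-to-last letter is 'p' add -al; stems whose second-to-last letter is 'l' add the prefix zu-.
So kuvepivb → kuvepovb.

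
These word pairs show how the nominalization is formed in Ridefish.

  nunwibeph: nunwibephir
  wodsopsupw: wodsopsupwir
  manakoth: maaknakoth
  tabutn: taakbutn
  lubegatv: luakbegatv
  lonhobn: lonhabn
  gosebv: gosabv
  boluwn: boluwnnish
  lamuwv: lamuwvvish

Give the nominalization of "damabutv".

nunwibeph and manakoth both end in -h yet inflect differently (nunwibephir, maaknakoth), so the final letter is not what conditions the rule; the second-to-last letter is.
"damabutv" has second-to-last letter 't'. The stems whose second-to-last letter is 't' (manakoth → maaknakoth, tabutn → taakbutn, lubegatv → luakbegatv) insert -ak- after the first vowel.
So damabutv → daakmabutv.

daakmabutv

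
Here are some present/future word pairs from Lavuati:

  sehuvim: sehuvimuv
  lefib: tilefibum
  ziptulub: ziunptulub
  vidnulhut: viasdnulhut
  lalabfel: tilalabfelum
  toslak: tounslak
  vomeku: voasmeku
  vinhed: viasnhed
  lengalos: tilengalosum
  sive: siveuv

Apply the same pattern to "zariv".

"zariv" begins with z-. The one such stem in the data (ziptulub → ziunptulub) inserts -un- after the first vowel (as does toslak), so the same rule applies.
The other patterns: stems beginning with v- insert -as- after the first vowel; stems beginning with l- add ti- … -um around the stem; stems beginning with s- add -uv.
So zariv → zaunriv.

zaunriv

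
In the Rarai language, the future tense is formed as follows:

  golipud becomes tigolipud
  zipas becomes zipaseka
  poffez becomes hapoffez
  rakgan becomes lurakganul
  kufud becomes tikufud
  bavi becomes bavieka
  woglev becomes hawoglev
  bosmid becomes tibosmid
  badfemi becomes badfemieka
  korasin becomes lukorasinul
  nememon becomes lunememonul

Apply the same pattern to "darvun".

korasin and bosmid both have last vowel 'i' yet inflect differently (lukorasinul, tibosmid), so the last vowel is not what conditions the rule; the final letter is.
"darvun" ends in -n. The stems ending in -n (nememon → lunememonul, rakgan → lurakganul, korasin → lukorasinul) add lu- … -ul around the stem.
So darvun → ludarvunul.

ludarvunul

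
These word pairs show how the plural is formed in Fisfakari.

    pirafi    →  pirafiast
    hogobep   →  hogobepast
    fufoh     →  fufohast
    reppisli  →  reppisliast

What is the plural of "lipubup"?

Every pair shown (pirafi → pirafiast, hogobep → hogobepast, fufoh → fufohast, …) follows the same rule: add -ast.
So lipubup → lipubupast.

lipubupast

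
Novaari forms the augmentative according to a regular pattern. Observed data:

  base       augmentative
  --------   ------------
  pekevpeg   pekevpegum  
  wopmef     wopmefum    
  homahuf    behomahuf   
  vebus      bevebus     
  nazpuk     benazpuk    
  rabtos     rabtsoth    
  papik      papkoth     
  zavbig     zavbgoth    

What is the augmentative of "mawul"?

bemawul

wopmef and homahuf both end in -f yet inflect differently (wopmefum, behomahuf), so the final letter is not what conditions the rule; the last vowel is.
"mawul" has last vowel 'u'. The stems whose last vowel is 'u' (homahuf → behomahuf, vebus → bevebus, nazpuk → benazpuk) add the prefix be-.
The other patterns: stems whose last vowel is 'e' add -um; stems whose last vowel is 'i' or 'o' delete the last vowel and add -oth.
So mawul → bemawul.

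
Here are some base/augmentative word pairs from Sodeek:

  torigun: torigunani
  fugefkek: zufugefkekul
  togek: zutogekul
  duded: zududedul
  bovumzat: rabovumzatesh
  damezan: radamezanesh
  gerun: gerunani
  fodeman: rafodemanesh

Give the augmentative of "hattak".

damezan and gerun both end in -n yet inflect differently (radamezanesh, gerunani), so the final letter is not what conditions the rule; the last vowel is.
"hattak" has last vowel 'a'. The stems whose last vowel is 'a' (bovumzat → rabovumzatesh, damezan → radamezanesh, fodeman → rafodemanesh) add ra- … -esh around the stem.
The other patterns: stems whose last vowel is 'u' add -ani; stems whose last vowel is 'e' add zu- … -ul around the stem.
So hattak → rahattakesh.

rahattakesh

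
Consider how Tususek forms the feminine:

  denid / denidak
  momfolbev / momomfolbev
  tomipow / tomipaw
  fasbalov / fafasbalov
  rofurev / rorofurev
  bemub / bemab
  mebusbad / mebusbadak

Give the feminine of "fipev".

fifipev

"fipev" ends in -v. The stems ending in -v (momfolbev → momomfolbev, fasbalov → fafasbalov, rofurev → rorofurev) repeat the first consonant+vowel as a prefix.
The other patterns: stems ending in -d add -ak; stems ending in -b or -w change the last vowel to 'a'.
So fipev → fifipev.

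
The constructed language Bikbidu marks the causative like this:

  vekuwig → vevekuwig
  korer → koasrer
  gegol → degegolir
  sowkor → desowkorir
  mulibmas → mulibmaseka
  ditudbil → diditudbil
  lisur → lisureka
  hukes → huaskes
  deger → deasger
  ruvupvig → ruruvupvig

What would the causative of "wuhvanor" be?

sowkor and korer both end in -r yet inflect differently (desowkorir, koasrer), so the final letter is not what conditions the rule; the last vowel is.
"wuhvanor" has last vowel 'o'. The stems whose last vowel is 'o' (sowkor → desowkorir, gegol → degegolir) add de- … -ir around the stem.
So wuhvanor → dewuhvanorir.

dewuhvanorir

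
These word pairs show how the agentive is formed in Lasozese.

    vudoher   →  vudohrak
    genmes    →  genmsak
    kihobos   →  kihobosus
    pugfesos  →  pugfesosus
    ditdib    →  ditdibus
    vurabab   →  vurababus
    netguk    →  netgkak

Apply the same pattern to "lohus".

lohsak

genmes and pugfesos both end in -s yet inflect differently (genmsak, pugfesosus), so the final letter is not what conditions the rule; the last vowel is.
"lohus" has last vowel 'u'. The one such stem in the data (netguk → netgkak) deletes the last vowel and adds -ak (as do genmes, vudoher), so the same rule applies.
The other pattern: stems whose last vowel is 'a', 'i' or 'o' add -us.
So lohus → lohsak.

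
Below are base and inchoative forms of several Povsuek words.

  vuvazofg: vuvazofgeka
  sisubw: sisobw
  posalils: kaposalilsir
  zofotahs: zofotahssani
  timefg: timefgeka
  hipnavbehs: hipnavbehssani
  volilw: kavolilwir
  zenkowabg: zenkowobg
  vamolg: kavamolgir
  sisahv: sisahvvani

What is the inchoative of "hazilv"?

vamolg and timefg both end in -g yet inflect differently (kavamolgir, timefgeka), so the final letter is not what conditions the rule; the second-to-last letter is.
"hazilv" has second-to-last letter 'l'. The stems whose second-to-last letter is 'l' (posalils → kaposalilsir, volilw → kavolilwir, vamolg → kavamolgir) add ka- … -ir around the stem.
The other patterns: stems whose second-to-last letter is 'f' add -eka; stems whose second-to-last letter is 'h' double the final consonant and add -ani; stems whose second-to-last letter is 'b' change the last vowel to 'o'.
So hazilv → kahazilvir.

kahazilvir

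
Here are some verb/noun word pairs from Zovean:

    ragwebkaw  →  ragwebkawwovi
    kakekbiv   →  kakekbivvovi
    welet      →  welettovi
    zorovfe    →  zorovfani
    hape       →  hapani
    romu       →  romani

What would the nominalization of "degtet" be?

welet and zorovfe both have last vowel 'e' yet inflect differently (welettovi, zorovfani), so the last vowel is not what conditions the rule; whether the stem ends in a vowel or a consonant is.
"degtet" ends in a consonant. The stems ending in a consonant (ragwebkaw → ragwebkawwovi, kakekbiv → kakekbivvovi, welet → welettovi) double the final consonant and add -ovi.
The other pattern: stems ending in a vowel drop the final letter and add -ani.
So degtet → degtettovi.

degtettovi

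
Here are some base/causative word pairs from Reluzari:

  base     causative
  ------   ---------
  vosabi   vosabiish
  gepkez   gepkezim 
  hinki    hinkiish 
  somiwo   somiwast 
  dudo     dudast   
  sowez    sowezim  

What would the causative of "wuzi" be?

"wuzi" ends in -i. The stems ending in -i (vosabi → vosabiish, hinki → hinkiish) add -ish.
So wuzi → wuziish.

wuziish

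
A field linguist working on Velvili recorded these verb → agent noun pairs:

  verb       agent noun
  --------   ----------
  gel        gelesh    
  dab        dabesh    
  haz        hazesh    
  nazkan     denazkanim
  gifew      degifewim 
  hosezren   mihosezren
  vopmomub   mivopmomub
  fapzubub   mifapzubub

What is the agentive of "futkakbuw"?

"futkakbuw" has 3 vowels. The stems with 3 vowels (hosezren → mihosezren, vopmomub → mivopmomub, fapzubub → mifapzubub) add the prefix mi-.
So futkakbuw → mifutkakbuw.

mifutkakbuw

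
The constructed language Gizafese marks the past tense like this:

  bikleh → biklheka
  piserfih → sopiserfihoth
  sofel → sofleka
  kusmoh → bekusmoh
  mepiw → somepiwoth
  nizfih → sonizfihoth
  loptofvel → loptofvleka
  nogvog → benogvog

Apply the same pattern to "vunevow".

bikleh and kusmoh both end in -h yet inflect differently (biklheka, bekusmoh), so the final letter is not what conditions the rule; the last vowel is.
"vunevow" has last vowel 'o'. The stems whose last vowel is 'o' (kusmoh → bekusmoh, nogvog → benogvog) add the prefix be-.
So vunevow → bevunevow.

bevunevow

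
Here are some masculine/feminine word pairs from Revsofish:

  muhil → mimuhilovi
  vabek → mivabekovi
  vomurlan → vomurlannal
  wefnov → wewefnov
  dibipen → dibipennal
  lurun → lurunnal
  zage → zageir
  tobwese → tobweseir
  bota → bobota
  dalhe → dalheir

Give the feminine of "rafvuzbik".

bota and vomurlan both have last vowel 'a' yet inflect differently (bobota, vomurlannal), so the last vowel is not what conditions the rule; the final letter is.
"rafvuzbik" ends in -k. The one such stem in the data (vabek → mivabekovi) adds mi- … -ovi around the stem, so the same rule applies.
The other patterns: stems ending in -a or -v repeat the first consonant+vowel as a prefix; stems ending in -e add -ir; stems ending in -n double the final consonant and add -al.
So rafvuzbik → mirafvuzbikovi.

mirafvuzbikovi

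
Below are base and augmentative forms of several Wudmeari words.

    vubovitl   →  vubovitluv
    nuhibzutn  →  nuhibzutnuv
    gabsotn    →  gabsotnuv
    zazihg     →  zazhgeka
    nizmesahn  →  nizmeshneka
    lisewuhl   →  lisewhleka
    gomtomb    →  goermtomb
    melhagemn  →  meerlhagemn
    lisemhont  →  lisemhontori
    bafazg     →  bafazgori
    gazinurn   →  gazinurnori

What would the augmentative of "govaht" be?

govhteka

nuhibzutn and nizmesahn both end in -n yet inflect differently (nuhibzutnuv, nizmeshneka), so the final letter is not what conditions the rule; the second-to-last letter is.
"govaht" has second-to-last letter 'h'. The stems whose second-to-last letter is 'h' (zazihg → zazhgeka, nizmesahn → nizmeshneka, lisewuhl → lisewhleka) delete the last vowel and add -eka.
So govaht → govhteka.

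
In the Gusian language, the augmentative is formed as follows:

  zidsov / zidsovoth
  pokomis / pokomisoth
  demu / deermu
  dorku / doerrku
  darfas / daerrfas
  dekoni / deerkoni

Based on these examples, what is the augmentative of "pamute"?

darfas and pokomis both end in -s yet inflect differently (daerrfas, pokomisoth), so the final letter is not what conditions the rule; the first letter is.
"pamute" begins with p-. The one such stem in the data (pokomis → pokomisoth) adds -oth, so the same rule applies.
The other pattern: stems beginning with d- insert -er- after the first vowel.
So pamute → pamuteoth.

pamuteoth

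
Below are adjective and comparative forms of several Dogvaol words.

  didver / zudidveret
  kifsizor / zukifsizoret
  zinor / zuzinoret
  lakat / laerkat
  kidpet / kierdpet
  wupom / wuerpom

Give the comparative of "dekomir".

didver and kidpet both have last vowel 'e' yet inflect differently (zudidveret, kierdpet), so the last vowel is not what conditions the rule; the final letter is.
"dekomir" ends in -r. The stems ending in -r (didver → zudidveret, kifsizor → zukifsizoret, zinor → zuzinoret) add zu- … -et around the stem.
The other pattern: stems ending in -m or -t insert -er- after the first vowel.
So dekomir → zudekomiret.

zudekomiret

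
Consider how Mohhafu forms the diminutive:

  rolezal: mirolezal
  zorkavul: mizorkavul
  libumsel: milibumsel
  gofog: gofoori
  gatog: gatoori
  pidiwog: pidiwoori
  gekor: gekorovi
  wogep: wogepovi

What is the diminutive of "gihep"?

gofog and gekor both have last vowel 'o' yet inflect differently (gofoori, gekorovi), so the last vowel is not what conditions the rule; the final letter is.
"gihep" ends in -p. The one such stem in the data (wogep → wogepovi) adds -ovi, so the same rule applies.
The other patterns: stems ending in -l add the prefix mi-; stems ending in -g drop the final letter and add -ori.
So gihep → gihepovi.

gihepovi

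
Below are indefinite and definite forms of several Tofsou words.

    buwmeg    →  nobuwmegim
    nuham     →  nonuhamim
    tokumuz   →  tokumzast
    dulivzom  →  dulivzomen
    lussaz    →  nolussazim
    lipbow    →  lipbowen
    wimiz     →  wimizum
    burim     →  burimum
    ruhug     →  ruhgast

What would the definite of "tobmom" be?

tobmomen

"tobmom" has last vowel 'o'. The stems whose last vowel is 'o' (dulivzom → dulivzomen, lipbow → lipbowen) add -en.
The other patterns: stems whose last vowel is 'u' delete the last vowel and add -ast; stems whose last vowel is 'a' or 'e' add no- … -im around the stem; stems whose last vowel is 'i' add -um.
So tobmom → tobmomen.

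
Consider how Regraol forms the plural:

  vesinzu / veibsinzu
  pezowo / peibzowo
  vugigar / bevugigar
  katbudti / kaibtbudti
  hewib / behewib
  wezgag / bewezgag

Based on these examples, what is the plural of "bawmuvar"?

bebawmuvar

"bawmuvar" ends in a consonant. The stems ending in a consonant (hewib → behewib, wezgag → bewezgag, vugigar → bevugigar) add the prefix be-.
The other pattern: stems ending in a vowel insert -ib- after the first vowel.
So bawmuvar → bebawmuvar.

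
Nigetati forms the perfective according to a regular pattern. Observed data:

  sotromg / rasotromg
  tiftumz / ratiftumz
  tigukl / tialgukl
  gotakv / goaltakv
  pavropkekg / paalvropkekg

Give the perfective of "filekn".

fiallekn

"filekn" has second-to-last letter 'k'. The stems whose second-to-last letter is 'k' (tigukl → tialgukl, gotakv → goaltakv, pavropkekg → paalvropkekg) insert -al- after the first vowel.
So filekn → fiallekn.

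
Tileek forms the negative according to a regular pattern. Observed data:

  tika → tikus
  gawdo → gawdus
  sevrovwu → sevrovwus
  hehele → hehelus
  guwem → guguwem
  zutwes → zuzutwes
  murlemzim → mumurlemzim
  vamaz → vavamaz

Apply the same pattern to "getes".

gegetes

hehele and guwem both have last vowel 'e' yet inflect differently (hehelus, guguwem), so the last vowel is not what conditions the rule; whether the stem ends in a vowel or a consonant is.
"getes" ends in a consonant. The stems ending in a consonant (guwem → guguwem, zutwes → zuzutwes, murlemzim → mumurlemzim) repeat the first consonant+vowel as a prefix.
So getes → gegetes.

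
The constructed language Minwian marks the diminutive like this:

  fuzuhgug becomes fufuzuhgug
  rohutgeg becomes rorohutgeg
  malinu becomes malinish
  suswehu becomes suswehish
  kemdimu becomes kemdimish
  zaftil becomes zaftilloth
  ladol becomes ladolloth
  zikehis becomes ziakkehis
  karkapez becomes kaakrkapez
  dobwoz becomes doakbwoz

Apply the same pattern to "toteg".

tototeg

"toteg" ends in -g. The stems ending in -g (fuzuhgug → fufuzuhgug, rohutgeg → rorohutgeg) repeat the first consonant+vowel as a prefix.
The other patterns: stems ending in -u drop the final letter and add -ish; stems ending in -l double the final consonant and add -oth; stems ending in -s or -z insert -ak- after the first vowel.
So toteg → tototeg.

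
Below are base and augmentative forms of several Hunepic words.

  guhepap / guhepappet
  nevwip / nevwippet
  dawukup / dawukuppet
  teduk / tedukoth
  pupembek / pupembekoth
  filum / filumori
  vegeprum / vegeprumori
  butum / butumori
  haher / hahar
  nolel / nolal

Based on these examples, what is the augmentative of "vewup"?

dawukup and teduk both have last vowel 'u' yet inflect differently (dawukuppet, tedukoth), so the last vowel is not what conditions the rule; the final letter is.
"vewup" ends in -p. The stems ending in -p (guhepap → guhepappet, nevwip → nevwippet, dawukup → dawukuppet) double the final consonant and add -et.
So vewup → vewuppet.

vewuppet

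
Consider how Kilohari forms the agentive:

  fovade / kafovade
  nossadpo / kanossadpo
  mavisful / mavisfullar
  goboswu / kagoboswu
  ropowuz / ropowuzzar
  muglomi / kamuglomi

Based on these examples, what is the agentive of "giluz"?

giluzzar

mavisful and goboswu both have last vowel 'u' yet inflect differently (mavisfullar, kagoboswu), so the last vowel is not what conditions the rule; whether the stem ends in a vowel or a consonant is.
"giluz" ends in a consonant. The stems ending in a consonant (mavisful → mavisfullar, ropowuz → ropowuzzar) double the final consonant and add -ar.
So giluz → giluzzar.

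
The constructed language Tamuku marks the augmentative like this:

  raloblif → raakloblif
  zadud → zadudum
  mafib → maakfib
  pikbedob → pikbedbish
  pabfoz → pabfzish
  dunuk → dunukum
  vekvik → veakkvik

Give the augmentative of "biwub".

pikbedob and mafib both end in -b yet inflect differently (pikbedbish, maakfib), so the final letter is not what conditions the rule; the last vowel is.
"biwub" has last vowel 'u'. The stems whose last vowel is 'u' (dunuk → dunukum, zadud → zadudum) add -um.
So biwub → biwubum.

biwubum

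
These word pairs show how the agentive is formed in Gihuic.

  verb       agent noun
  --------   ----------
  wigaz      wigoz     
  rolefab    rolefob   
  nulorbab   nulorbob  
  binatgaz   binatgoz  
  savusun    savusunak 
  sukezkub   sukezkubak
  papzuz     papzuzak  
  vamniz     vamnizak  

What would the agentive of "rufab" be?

rolefab and sukezkub both end in -b yet inflect differently (rolefob, sukezkubak), so the final letter is not what conditions the rule; the last vowel is.
"rufab" has last vowel 'a'. The stems whose last vowel is 'a' (wigaz → wigoz, rolefab → rolefob, nulorbab → nulorbob) change the last vowel to 'o'.
So rufab → rufob.

rufob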